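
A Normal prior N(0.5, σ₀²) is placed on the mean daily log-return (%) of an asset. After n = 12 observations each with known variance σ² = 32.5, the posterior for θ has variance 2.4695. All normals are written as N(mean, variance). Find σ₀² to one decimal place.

For the Normal–Normal model with known σ², precisions add: τ_n = τ₀ + n/σ².
So 1/σ₀² = 1/2.4695 − 12/32.5 = 0.404940 − 0.369231 = 0.035709.
Hence σ₀² = 1/0.035709 ≈ 28.0.

σ₀² = 28.0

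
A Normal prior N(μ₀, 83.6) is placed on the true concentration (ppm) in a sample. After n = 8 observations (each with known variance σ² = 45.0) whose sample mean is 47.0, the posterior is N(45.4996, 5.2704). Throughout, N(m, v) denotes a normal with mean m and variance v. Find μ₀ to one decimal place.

μ₀ = 23.2

With known observation variance, the Normal–Normal posterior has precision τ_n = τ₀ + n/σ² and mean μ_n = (τ₀μ₀ + (n/σ²)x̄)/τ_n.
Here τ₀ = 1/83.6 = 0.011962 and τ_data = 8/45.0 = 0.177778, so τ_n = 0.189740.
Rearranging for μ₀: μ₀ = (μ_n·τ_n − τ_data·x̄)/τ₀ = (45.4996·0.189740 − 0.177778·47.0) / 0.011962 = 0.277528/0.011962 ≈ 23.2.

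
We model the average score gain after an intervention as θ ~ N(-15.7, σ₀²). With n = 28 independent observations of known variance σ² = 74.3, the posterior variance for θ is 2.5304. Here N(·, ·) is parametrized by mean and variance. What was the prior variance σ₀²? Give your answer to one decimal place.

For the Normal–Normal model with known σ², precisions add: τ_n = τ₀ + n/σ².
So 1/σ₀² = 1/2.5304 − 28/74.3 = 0.395194 − 0.376851 = 0.018343.
Hence σ₀² = 1/0.018343 ≈ 54.5.

σ₀² = 54.5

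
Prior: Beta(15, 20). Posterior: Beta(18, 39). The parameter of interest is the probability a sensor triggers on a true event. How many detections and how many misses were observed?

Beta is conjugate to the binomial likelihood: posterior = Beta(α+s, β+f).
So s = 18 − 15 = 3 and f = 39 − 20 = 19.

3 detections and 19 misses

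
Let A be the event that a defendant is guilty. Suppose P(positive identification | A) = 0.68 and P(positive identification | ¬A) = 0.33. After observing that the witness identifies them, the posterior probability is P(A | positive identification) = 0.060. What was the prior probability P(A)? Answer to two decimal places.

Bayes' rule in odds form gives O(A|E) = O(A)·[P(E|A)/P(E|¬A)], hence O(A) = O(A|E)/LR.
Posterior odds = 0.060/(1−0.060) = 0.0638. LR = 0.68/0.33 = 2.0606.
Prior odds = 0.0638/2.0606 = 0.0310, so P(A) = 0.0310/(1+0.0310) ≈ 0.03.

P(A) = 0.03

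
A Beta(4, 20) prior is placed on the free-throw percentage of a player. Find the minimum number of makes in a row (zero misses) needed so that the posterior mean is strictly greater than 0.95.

After k makes and 0 misses the posterior is Beta(4+k, 20), with mean (4+k)/(4+20+k).
Set (4+k)/(24+k) > 0.95 and solve: k > (0.95·24 − 4)/(1 − 0.95) = 376.000.
The smallest integer exceeding 376.000 is 377, and checking k=377: (381)/(401) = 0.9501 > 0.95.

k = 377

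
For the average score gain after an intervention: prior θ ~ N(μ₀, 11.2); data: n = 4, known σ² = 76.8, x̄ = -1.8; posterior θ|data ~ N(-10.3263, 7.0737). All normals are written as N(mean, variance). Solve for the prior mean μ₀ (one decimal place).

The posterior mean is a precision-weighted average: μ_n = (τ₀μ₀ + τ_data·x̄)/(τ₀+τ_data), with τ₀=1/σ₀² and τ_data=n/σ².
Here τ₀ = 1/11.2 = 0.089286 and τ_data = 4/76.8 = 0.052083, so τ_n = 0.141369.
Rearranging for μ₀: μ₀ = (μ_n·τ_n − τ_data·x̄)/τ₀ = (-10.3263·0.141369 − 0.052083·-1.8) / 0.089286 = -1.366069/0.089286 ≈ -15.3.

μ₀ = -15.3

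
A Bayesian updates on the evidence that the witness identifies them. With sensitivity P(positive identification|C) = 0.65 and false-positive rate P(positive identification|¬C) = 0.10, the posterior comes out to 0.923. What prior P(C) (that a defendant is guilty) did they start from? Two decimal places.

P(C) = 0.65

In odds form, posterior odds = prior odds × likelihood ratio, so prior odds = posterior odds ÷ LR.
Posterior odds = 0.923/(1−0.923) = 11.9870. LR = 0.65/0.10 = 6.5000.
Prior odds = 11.9870/6.5000 = 1.8442, so P(C) = 1.8442/(1+1.8442) ≈ 0.65.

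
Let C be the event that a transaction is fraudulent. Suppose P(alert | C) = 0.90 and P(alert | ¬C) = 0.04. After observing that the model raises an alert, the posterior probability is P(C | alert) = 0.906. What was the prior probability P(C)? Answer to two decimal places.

In odds form, posterior odds = prior odds × likelihood ratio, so prior odds = posterior odds ÷ LR.
Posterior odds = 0.906/(1−0.906) = 9.6383. LR = 0.90/0.04 = 22.5000.
Prior odds = 9.6383/22.5000 = 0.4284, so P(C) = 0.4284/(1+0.4284) ≈ 0.30.

P(C) = 0.30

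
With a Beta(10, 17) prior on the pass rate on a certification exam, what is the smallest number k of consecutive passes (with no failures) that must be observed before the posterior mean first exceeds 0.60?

After k passes and 0 failures the posterior is Beta(10+k, 17), with mean (10+k)/(10+17+k).
Set (10+k)/(27+k) > 0.60 and solve: k > (0.60·27 − 10)/(1 − 0.60) = 15.500.
The smallest integer exceeding 15.500 is 16, and checking k=16: (26)/(43) = 0.6047 > 0.60.

k = 16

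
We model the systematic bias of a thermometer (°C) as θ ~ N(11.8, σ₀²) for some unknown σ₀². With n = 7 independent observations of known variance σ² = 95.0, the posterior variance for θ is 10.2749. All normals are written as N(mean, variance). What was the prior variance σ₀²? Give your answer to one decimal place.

σ₀² = 42.3

Posterior precision equals prior precision plus data precision: 1/σ_n² = 1/σ₀² + n/σ².
So 1/σ₀² = 1/10.2749 − 7/95.0 = 0.097325 − 0.073684 = 0.023641.
Hence σ₀² = 1/0.023641 ≈ 42.3.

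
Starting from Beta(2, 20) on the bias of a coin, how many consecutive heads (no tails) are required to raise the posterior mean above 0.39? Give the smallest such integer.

After k heads and 0 tails the posterior is Beta(2+k, 20), with mean (2+k)/(2+20+k).
Set (2+k)/(22+k) > 0.39 and solve: k > (0.39·22 − 2)/(1 − 0.39) = 10.787.
The smallest integer exceeding 10.787 is 11.

k = 11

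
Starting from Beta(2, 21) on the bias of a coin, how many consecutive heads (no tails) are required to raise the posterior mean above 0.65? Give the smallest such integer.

After k heads and 0 tails the posterior is Beta(2+k, 21), with mean (2+k)/(2+21+k).
Set (2+k)/(23+k) > 0.65 and solve: k > (0.65·23 − 2)/(1 − 0.65) = 37.000.
The smallest integer exceeding 37.000 is 38.

k = 38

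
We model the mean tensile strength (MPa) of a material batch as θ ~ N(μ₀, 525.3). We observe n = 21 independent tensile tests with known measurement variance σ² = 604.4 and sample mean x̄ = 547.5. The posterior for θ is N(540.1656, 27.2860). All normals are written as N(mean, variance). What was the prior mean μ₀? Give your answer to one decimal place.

With known observation variance, the Normal–Normal posterior has precision τ_n = τ₀ + n/σ² and mean μ_n = (τ₀μ₀ + (n/σ²)x̄)/τ_n.
Here τ₀ = 1/525.3 = 0.001904 and τ_data = 21/604.4 = 0.034745, so τ_n = 0.036649.
Rearranging for μ₀: μ₀ = (μ_n·τ_n − τ_data·x̄)/τ₀ = (540.1656·0.036649 − 0.034745·547.5) / 0.001904 = 0.773642/0.001904 ≈ 406.3.

μ₀ = 406.3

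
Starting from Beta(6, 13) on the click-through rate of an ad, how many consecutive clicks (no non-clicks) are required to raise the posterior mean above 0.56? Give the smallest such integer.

k = 11

After k clicks and 0 non-clicks the posterior is Beta(6+k, 13), with mean (6+k)/(6+13+k).
Set (6+k)/(19+k) > 0.56 and solve: k > (0.56·19 − 6)/(1 − 0.56) = 10.545.
The smallest integer exceeding 10.545 is 11, and checking k=11: (17)/(30) = 0.5667 > 0.56.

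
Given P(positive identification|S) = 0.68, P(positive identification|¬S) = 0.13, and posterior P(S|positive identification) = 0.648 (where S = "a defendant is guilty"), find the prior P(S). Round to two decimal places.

Bayes' rule in odds form gives O(S|E) = O(S)·[P(E|S)/P(E|¬S)], hence O(S) = O(S|E)/LR.
Posterior odds = 0.648/(1−0.648) = 1.8409. LR = 0.68/0.13 = 5.2308.
Prior odds = 1.8409/5.2308 = 0.3519, so P(S) = 0.3519/(1+0.3519) ≈ 0.26.

P(S) = 0.26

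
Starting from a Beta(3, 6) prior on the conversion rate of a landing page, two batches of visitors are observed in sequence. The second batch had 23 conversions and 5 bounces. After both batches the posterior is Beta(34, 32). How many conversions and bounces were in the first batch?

Because Beta–binomial updating is additive in the counts, the combined data contributed (α_post−α_prior, β_post−β_prior) successes and failures.
Total across both batches: 34−3=31 conversions, 32−6=26 bounces.
Subtract the second batch: 31−23=8 conversions and 26−5=21 bounces.

8 conversions and 21 bounces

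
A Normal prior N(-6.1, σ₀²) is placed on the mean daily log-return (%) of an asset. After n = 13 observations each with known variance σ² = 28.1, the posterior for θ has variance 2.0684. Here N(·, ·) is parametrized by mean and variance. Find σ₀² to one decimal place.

Posterior precision equals prior precision plus data precision: 1/σ_n² = 1/σ₀² + n/σ².
So 1/σ₀² = 1/2.0684 − 13/28.1 = 0.483465 − 0.462633 = 0.020832.
Hence σ₀² = 1/0.020832 ≈ 48.0.

σ₀² = 48.0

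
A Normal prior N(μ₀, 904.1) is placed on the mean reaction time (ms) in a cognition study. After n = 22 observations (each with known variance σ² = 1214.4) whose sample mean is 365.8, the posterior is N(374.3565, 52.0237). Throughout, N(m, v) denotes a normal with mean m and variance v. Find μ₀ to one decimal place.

With known observation variance, the Normal–Normal posterior has precision τ_n = τ₀ + n/σ² and mean μ_n = (τ₀μ₀ + (n/σ²)x̄)/τ_n.
Here τ₀ = 1/904.1 = 0.001106 and τ_data = 22/1214.4 = 0.018116, so τ_n = 0.019222.
Rearranging for μ₀: μ₀ = (μ_n·τ_n − τ_data·x̄)/τ₀ = (374.3565·0.019222 − 0.018116·365.8) / 0.001106 = 0.569048/0.001106 ≈ 514.5.

μ₀ = 514.5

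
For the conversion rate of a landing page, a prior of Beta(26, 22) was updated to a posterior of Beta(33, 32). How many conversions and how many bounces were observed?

Beta is conjugate to the binomial likelihood: posterior = Beta(α+s, β+f).
Match parameters: s=33−26=7, f=32−22=10.

7 conversions and 10 bounces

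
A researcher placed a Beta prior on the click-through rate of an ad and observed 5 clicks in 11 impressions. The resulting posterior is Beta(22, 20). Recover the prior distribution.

Beta(17, 14)

A Beta(a, b) prior with s successes and f failures in binomial data gives a Beta(a+s, b+f) posterior.
So a = 22 − 5 = 17 and b = 20 − 6 = 14.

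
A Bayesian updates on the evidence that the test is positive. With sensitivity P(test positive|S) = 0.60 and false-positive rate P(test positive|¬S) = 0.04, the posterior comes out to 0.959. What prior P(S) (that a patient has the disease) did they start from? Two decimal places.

P(S) = 0.61

In odds form, posterior odds = prior odds × likelihood ratio, so prior odds = posterior odds ÷ LR.
Posterior odds = 0.959/(1−0.959) = 23.3902. LR = 0.60/0.04 = 15.0000.
Prior odds = 23.3902/15.0000 = 1.5593, so P(S) = 1.5593/(1+1.5593) ≈ 0.61.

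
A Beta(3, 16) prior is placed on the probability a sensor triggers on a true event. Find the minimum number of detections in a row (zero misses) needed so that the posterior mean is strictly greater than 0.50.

k = 14

After k detections and 0 misses the posterior is Beta(3+k, 16), with mean (3+k)/(3+16+k).
Set (3+k)/(19+k) > 0.50 and solve: k > (0.50·19 − 3)/(1 − 0.50) = 13.000.
The smallest integer exceeding 13.000 is 14, and checking k=14: (17)/(33) = 0.5152 > 0.50.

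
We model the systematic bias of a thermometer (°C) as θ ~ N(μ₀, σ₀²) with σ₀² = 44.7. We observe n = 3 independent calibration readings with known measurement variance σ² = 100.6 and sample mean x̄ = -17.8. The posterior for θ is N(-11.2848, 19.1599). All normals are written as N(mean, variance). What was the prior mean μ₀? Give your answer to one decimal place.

μ₀ = -2.6

With known observation variance, the Normal–Normal posterior has precision τ_n = τ₀ + n/σ² and mean μ_n = (τ₀μ₀ + (n/σ²)x̄)/τ_n.
Here τ₀ = 1/44.7 = 0.022371 and τ_data = 3/100.6 = 0.029821, so τ_n = 0.052192.
Rearranging for μ₀: μ₀ = (μ_n·τ_n − τ_data·x̄)/τ₀ = (-11.2848·0.052192 − 0.029821·-17.8) / 0.022371 = -0.058162/0.022371 ≈ -2.6.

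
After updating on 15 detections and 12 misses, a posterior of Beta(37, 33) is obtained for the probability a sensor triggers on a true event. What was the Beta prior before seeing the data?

Beta is conjugate to the binomial likelihood: posterior = Beta(a+s, b+f).
Subtract the data counts: 37−15=22, 33−12=21.

Beta(22, 21)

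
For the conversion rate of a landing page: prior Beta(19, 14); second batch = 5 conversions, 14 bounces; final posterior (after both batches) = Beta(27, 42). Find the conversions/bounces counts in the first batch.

Because Beta–binomial updating is additive in the counts, the combined data contributed (α_post−α_prior, β_post−β_prior) successes and failures.
Total across both batches: 27−19=8 conversions, 42−14=28 bounces.
Subtract the second batch: 8−5=3 conversions and 28−14=14 bounces.

3 conversions and 14 bounces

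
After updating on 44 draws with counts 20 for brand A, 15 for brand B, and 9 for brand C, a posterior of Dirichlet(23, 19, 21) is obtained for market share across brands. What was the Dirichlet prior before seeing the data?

For a Dirichlet(α) prior with multinomial counts c, the posterior is Dirichlet(α + c) componentwise.
Subtract each count from the matching posterior parameter: 23−20=3, 19−15=4, 21−9=12.

Dirichlet(3, 4, 12)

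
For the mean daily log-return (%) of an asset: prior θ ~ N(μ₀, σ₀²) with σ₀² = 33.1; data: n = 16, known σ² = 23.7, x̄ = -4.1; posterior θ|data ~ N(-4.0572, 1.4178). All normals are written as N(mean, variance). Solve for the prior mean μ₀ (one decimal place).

The posterior mean is a precision-weighted average: μ_n = (τ₀μ₀ + τ_data·x̄)/(τ₀+τ_data), with τ₀=1/σ₀² and τ_data=n/σ².
Here τ₀ = 1/33.1 = 0.030211 and τ_data = 16/23.7 = 0.675105, so τ_n = 0.705316.
Rearranging for μ₀: μ₀ = (μ_n·τ_n − τ_data·x̄)/τ₀ = (-4.0572·0.705316 − 0.675105·-4.1) / 0.030211 = -0.093678/0.030211 ≈ -3.1.

μ₀ = -3.1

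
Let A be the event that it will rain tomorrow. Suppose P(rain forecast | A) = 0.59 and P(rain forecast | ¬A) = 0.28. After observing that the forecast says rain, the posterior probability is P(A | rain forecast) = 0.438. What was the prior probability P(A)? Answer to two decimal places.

In odds form, posterior odds = prior odds × likelihood ratio, so prior odds = posterior odds ÷ LR.
Posterior odds = 0.438/(1−0.438) = 0.7794. LR = 0.59/0.28 = 2.1071.
Prior odds = 0.7794/2.1071 = 0.3699, so P(A) = 0.3699/(1+0.3699) ≈ 0.27.

P(A) = 0.27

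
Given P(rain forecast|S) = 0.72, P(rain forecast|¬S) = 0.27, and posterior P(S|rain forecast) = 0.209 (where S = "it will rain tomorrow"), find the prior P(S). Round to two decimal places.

Bayes' rule in odds form gives O(S|E) = O(S)·[P(E|S)/P(E|¬S)], hence O(S) = O(S|E)/LR.
Posterior odds = 0.209/(1−0.209) = 0.2642. LR = 0.72/0.27 = 2.6667.
Prior odds = 0.2642/2.6667 = 0.0991, so P(S) = 0.0991/(1+0.0991) ≈ 0.09.

P(S) = 0.09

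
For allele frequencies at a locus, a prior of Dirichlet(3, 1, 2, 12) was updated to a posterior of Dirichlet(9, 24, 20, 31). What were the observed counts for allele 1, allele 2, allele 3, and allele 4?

For a Dirichlet(α) prior with multinomial counts c, the posterior is Dirichlet(α + c) componentwise.
Counts are posterior − prior componentwise: 9−3=6, 24−1=23, 20−2=18, 31−12=19.

counts (6, 23, 18, 19)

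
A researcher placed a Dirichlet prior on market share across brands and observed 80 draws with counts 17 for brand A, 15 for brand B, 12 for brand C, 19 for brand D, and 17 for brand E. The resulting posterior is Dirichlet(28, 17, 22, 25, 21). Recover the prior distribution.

Dirichlet(11, 2, 10, 6, 4)

For a Dirichlet(α) prior with multinomial counts c, the posterior is Dirichlet(α + c) componentwise.
Subtract each count from the matching posterior parameter: 28−17=11, 17−15=2, 22−12=10, 25−19=6, 21−17=4.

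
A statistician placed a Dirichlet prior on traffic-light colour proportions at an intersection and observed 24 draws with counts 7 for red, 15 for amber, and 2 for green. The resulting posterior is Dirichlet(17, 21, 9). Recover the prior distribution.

Dirichlet(10, 6, 7)

For a Dirichlet(α) prior with multinomial counts c, the posterior is Dirichlet(α + c) componentwise.
Subtract each count from the matching posterior parameter: 17−7=10, 21−15=6, 9−2=7.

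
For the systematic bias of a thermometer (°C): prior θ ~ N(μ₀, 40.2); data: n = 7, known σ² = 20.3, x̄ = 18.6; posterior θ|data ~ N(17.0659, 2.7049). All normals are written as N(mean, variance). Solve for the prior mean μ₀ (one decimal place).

With known observation variance, the Normal–Normal posterior has precision τ_n = τ₀ + n/σ² and mean μ_n = (τ₀μ₀ + (n/σ²)x̄)/τ_n.
Here τ₀ = 1/40.2 = 0.024876 and τ_data = 7/20.3 = 0.344828, so τ_n = 0.369704.
Rearranging for μ₀: μ₀ = (μ_n·τ_n − τ_data·x̄)/τ₀ = (17.0659·0.369704 − 0.344828·18.6) / 0.024876 = -0.104469/0.024876 ≈ -4.2.

μ₀ = -4.2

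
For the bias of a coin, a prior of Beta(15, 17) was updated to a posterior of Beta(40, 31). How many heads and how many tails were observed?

25 heads and 14 tails

Beta is conjugate to the binomial likelihood: posterior = Beta(a+s, b+f).
So s = 40 − 15 = 25 and f = 31 − 17 = 14.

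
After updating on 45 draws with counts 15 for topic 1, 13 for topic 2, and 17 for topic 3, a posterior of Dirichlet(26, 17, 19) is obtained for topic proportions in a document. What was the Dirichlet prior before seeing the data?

Dirichlet(11, 4, 2)

For a Dirichlet(α) prior with multinomial counts c, the posterior is Dirichlet(α + c) componentwise.
Subtract each count from the matching posterior parameter: 26−15=11, 17−13=4, 19−17=2.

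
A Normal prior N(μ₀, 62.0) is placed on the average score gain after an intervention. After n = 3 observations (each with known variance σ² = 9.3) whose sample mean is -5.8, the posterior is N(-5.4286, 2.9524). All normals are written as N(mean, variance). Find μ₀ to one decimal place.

The posterior mean is a precision-weighted average: μ_n = (τ₀μ₀ + τ_data·x̄)/(τ₀+τ_data), with τ₀=1/σ₀² and τ_data=n/σ².
Here τ₀ = 1/62.0 = 0.016129 and τ_data = 3/9.3 = 0.322581, so τ_n = 0.338710.
Rearranging for μ₀: μ₀ = (μ_n·τ_n − τ_data·x̄)/τ₀ = (-5.4286·0.338710 − 0.322581·-5.8) / 0.016129 = 0.032249/0.016129 ≈ 2.0.

μ₀ = 2.0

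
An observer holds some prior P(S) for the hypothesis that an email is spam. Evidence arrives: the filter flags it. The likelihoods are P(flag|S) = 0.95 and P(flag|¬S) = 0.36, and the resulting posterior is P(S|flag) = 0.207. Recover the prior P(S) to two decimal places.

Bayes' rule in odds form gives O(S|E) = O(S)·[P(E|S)/P(E|¬S)], hence O(S) = O(S|E)/LR.
Posterior odds = 0.207/(1−0.207) = 0.2610. LR = 0.95/0.36 = 2.6389.
Prior odds = 0.2610/2.6389 = 0.0989, so P(S) = 0.0989/(1+0.0989) ≈ 0.09.

P(S) = 0.09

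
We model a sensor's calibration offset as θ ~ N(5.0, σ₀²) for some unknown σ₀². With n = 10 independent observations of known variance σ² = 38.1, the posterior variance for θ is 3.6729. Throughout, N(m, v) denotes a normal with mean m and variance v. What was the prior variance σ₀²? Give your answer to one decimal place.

Posterior precision equals prior precision plus data precision: 1/σ_n² = 1/σ₀² + n/σ².
So 1/σ₀² = 1/3.6729 − 10/38.1 = 0.272264 − 0.262467 = 0.009797.
Hence σ₀² = 1/0.009797 ≈ 102.1.

σ₀² = 102.1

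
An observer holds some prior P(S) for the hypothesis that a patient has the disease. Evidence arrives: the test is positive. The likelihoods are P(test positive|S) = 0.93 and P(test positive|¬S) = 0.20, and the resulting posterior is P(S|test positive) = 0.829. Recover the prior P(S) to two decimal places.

P(S) = 0.51

In odds form, posterior odds = prior odds × likelihood ratio, so prior odds = posterior odds ÷ LR.
Posterior odds = 0.829/(1−0.829) = 4.8480. LR = 0.93/0.20 = 4.6500.
Prior odds = 4.8480/4.6500 = 1.0426, so P(S) = 1.0426/(1+1.0426) ≈ 0.51.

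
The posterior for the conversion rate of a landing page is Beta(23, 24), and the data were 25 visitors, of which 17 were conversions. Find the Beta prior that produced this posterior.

Under Beta–binomial conjugacy the posterior parameters are (a+s, b+f).
So a = 23 − 17 = 6 and b = 24 − 8 = 16.

Beta(6, 16)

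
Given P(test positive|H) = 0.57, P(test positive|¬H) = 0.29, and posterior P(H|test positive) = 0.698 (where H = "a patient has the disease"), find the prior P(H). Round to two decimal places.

Bayes' rule in odds form gives O(H|E) = O(H)·[P(E|H)/P(E|¬H)], hence O(H) = O(H|E)/LR.
Posterior odds = 0.698/(1−0.698) = 2.3113. LR = 0.57/0.29 = 1.9655.
Prior odds = 2.3113/1.9655 = 1.1759, so P(H) = 1.1759/(1+1.1759) ≈ 0.54.

P(H) = 0.54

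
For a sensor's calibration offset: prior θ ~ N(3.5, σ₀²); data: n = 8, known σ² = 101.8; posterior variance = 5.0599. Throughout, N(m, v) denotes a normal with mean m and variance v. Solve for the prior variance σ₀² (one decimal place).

σ₀² = 8.4

For the Normal–Normal model with known σ², precisions add: τ_n = τ₀ + n/σ².
So 1/σ₀² = 1/5.0599 − 8/101.8 = 0.197632 − 0.078585 = 0.119047.
Hence σ₀² = 1/0.119047 ≈ 8.4.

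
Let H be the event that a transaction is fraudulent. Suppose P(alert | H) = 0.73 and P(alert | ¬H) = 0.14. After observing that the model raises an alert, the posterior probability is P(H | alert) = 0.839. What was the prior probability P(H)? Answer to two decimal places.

P(H) = 0.50

Bayes' rule in odds form gives O(H|E) = O(H)·[P(E|H)/P(E|¬H)], hence O(H) = O(H|E)/LR.
Posterior odds = 0.839/(1−0.839) = 5.2112. LR = 0.73/0.14 = 5.2143.
Prior odds = 5.2112/5.2143 = 0.9994, so P(H) = 0.9994/(1+0.9994) ≈ 0.50.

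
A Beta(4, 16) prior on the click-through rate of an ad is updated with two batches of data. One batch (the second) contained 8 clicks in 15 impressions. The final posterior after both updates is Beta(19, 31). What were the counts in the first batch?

7 clicks and 8 non-clicks

Sequential conjugate updates are equivalent to a single update on the pooled data, so total successes = posterior α − prior α and total failures = posterior β − prior β.
Total across both batches: 19−4=15 clicks, 31−16=15 non-clicks.
Subtract the second batch: 15−8=7 clicks and 15−7=8 non-clicks.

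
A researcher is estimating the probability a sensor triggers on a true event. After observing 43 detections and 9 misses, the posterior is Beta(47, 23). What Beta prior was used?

A Beta(α, β) prior with s successes and f failures in binomial data gives a Beta(α+s, β+f) posterior.
Subtract the data counts: 47−43=4, 23−9=14.

Beta(4, 14)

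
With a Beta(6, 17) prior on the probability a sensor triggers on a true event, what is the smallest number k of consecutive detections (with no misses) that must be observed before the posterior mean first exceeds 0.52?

k = 13

After k detections and 0 misses the posterior is Beta(6+k, 17), with mean (6+k)/(6+17+k).
Set (6+k)/(23+k) > 0.52 and solve: k > (0.52·23 − 6)/(1 − 0.52) = 12.417.
The smallest integer exceeding 12.417 is 13.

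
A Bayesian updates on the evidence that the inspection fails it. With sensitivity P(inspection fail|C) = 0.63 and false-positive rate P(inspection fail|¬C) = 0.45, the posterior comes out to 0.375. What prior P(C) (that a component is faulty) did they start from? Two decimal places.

In odds form, posterior odds = prior odds × likelihood ratio, so prior odds = posterior odds ÷ LR.
Posterior odds = 0.375/(1−0.375) = 0.6000. LR = 0.63/0.45 = 1.4000.
Prior odds = 0.6000/1.4000 = 0.4286, so P(C) = 0.4286/(1+0.4286) ≈ 0.30.

P(C) = 0.30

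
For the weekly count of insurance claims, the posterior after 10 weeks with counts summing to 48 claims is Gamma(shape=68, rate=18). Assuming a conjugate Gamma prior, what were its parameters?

Gamma(shape=20, rate=8)

Gamma–Poisson conjugacy: posterior shape = α + Σxᵢ, posterior rate = β + n.
So α = 68 − 48 = 20 and β = 18 − 10 = 8.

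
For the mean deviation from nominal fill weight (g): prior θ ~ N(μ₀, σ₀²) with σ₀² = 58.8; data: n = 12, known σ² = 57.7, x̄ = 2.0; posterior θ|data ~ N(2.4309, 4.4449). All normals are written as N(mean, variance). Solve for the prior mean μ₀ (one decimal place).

μ₀ = 7.7

With known observation variance, the Normal–Normal posterior has precision τ_n = τ₀ + n/σ² and mean μ_n = (τ₀μ₀ + (n/σ²)x̄)/τ_n.
Here τ₀ = 1/58.8 = 0.017007 and τ_data = 12/57.7 = 0.207972, so τ_n = 0.224979.
Rearranging for μ₀: μ₀ = (μ_n·τ_n − τ_data·x̄)/τ₀ = (2.4309·0.224979 − 0.207972·2.0) / 0.017007 = 0.130957/0.017007 ≈ 7.7.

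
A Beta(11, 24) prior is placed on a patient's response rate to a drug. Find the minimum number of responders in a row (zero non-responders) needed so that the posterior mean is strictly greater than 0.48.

k = 12

After k responders and 0 non-responders the posterior is Beta(11+k, 24), with mean (11+k)/(11+24+k).
Set (11+k)/(35+k) > 0.48 and solve: k > (0.48·35 − 11)/(1 − 0.48) = 11.154.
The smallest integer exceeding 11.154 is 12.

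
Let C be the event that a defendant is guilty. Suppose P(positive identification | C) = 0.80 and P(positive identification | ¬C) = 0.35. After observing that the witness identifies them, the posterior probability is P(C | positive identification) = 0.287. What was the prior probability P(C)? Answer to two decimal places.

P(C) = 0.15

In odds form, posterior odds = prior odds × likelihood ratio, so prior odds = posterior odds ÷ LR.
Posterior odds = 0.287/(1−0.287) = 0.4025. LR = 0.80/0.35 = 2.2857.
Prior odds = 0.4025/2.2857 = 0.1761, so P(C) = 0.1761/(1+0.1761) ≈ 0.15.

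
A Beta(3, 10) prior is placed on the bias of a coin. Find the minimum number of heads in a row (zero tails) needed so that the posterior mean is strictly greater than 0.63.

After k heads and 0 tails the posterior is Beta(3+k, 10), with mean (3+k)/(3+10+k).
Set (3+k)/(13+k) > 0.63 and solve: k > (0.63·13 − 3)/(1 − 0.63) = 14.027.
The smallest integer exceeding 14.027 is 15, and checking k=15: (18)/(28) = 0.6429 > 0.63.

k = 15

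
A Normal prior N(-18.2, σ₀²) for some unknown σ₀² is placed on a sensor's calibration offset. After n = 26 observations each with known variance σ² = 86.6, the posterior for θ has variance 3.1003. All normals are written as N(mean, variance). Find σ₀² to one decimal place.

For the Normal–Normal model with known σ², precisions add: τ_n = τ₀ + n/σ².
So 1/σ₀² = 1/3.1003 − 26/86.6 = 0.322549 − 0.300231 = 0.022318.
Hence σ₀² = 1/0.022318 ≈ 44.8.

σ₀² = 44.8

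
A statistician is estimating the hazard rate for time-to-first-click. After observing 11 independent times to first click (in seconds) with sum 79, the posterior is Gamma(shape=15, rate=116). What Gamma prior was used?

Gamma–exponential conjugacy: posterior shape = α + n, posterior rate = β + Σtᵢ.
So α = 15 − 11 = 4 and β = 116 − 79 = 37.

Gamma(shape=4, rate=37)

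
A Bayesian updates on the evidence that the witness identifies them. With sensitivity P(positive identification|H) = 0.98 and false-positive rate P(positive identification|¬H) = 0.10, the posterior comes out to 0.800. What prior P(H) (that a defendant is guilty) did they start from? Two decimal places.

P(H) = 0.29

In odds form, posterior odds = prior odds × likelihood ratio, so prior odds = posterior odds ÷ LR.
Posterior odds = 0.800/(1−0.800) = 4.0000. LR = 0.98/0.10 = 9.8000.
Prior odds = 4.0000/9.8000 = 0.4082, so P(H) = 0.4082/(1+0.4082) ≈ 0.29.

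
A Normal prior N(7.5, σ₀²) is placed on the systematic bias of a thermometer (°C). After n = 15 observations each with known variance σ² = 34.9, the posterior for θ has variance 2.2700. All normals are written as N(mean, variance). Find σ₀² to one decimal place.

σ₀² = 93.2

Posterior precision equals prior precision plus data precision: 1/σ_n² = 1/σ₀² + n/σ².
So 1/σ₀² = 1/2.2700 − 15/34.9 = 0.440529 − 0.429799 = 0.010730.
Hence σ₀² = 1/0.010730 ≈ 93.2.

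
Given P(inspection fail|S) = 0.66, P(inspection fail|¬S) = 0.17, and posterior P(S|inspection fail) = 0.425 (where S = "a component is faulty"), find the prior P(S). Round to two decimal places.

P(S) = 0.16

In odds form, posterior odds = prior odds × likelihood ratio, so prior odds = posterior odds ÷ LR.
Posterior odds = 0.425/(1−0.425) = 0.7391. LR = 0.66/0.17 = 3.8824.
Prior odds = 0.7391/3.8824 = 0.1904, so P(S) = 0.1904/(1+0.1904) ≈ 0.16.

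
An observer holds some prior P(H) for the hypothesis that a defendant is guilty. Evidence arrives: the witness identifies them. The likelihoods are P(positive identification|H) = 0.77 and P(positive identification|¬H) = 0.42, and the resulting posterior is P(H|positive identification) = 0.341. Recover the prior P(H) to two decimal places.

Bayes' rule in odds form gives O(H|E) = O(H)·[P(E|H)/P(E|¬H)], hence O(H) = O(H|E)/LR.
Posterior odds = 0.341/(1−0.341) = 0.5175. LR = 0.77/0.42 = 1.8333.
Prior odds = 0.5175/1.8333 = 0.2823, so P(H) = 0.2823/(1+0.2823) ≈ 0.22.

P(H) = 0.22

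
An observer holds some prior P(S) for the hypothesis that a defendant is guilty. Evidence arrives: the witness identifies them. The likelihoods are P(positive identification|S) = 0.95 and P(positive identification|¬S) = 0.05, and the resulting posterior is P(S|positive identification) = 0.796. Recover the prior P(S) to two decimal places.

P(S) = 0.17

In odds form, posterior odds = prior odds × likelihood ratio, so prior odds = posterior odds ÷ LR.
Posterior odds = 0.796/(1−0.796) = 3.9020. LR = 0.95/0.05 = 19.0000.
Prior odds = 3.9020/19.0000 = 0.2054, so P(S) = 0.2054/(1+0.2054) ≈ 0.17.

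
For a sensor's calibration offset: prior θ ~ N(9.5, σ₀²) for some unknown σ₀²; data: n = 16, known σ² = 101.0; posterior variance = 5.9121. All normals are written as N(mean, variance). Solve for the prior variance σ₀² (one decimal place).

σ₀² = 93.2

For the Normal–Normal model with known σ², precisions add: τ_n = τ₀ + n/σ².
So 1/σ₀² = 1/5.9121 − 16/101.0 = 0.169145 − 0.158416 = 0.010729.
Hence σ₀² = 1/0.010729 ≈ 93.2.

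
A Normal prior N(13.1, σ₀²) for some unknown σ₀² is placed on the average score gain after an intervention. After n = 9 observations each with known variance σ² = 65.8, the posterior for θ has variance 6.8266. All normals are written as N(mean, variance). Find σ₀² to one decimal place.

σ₀² = 103.0

Posterior precision equals prior precision plus data precision: 1/σ_n² = 1/σ₀² + n/σ².
So 1/σ₀² = 1/6.8266 − 9/65.8 = 0.146486 − 0.136778 = 0.009708.
Hence σ₀² = 1/0.009708 ≈ 103.0.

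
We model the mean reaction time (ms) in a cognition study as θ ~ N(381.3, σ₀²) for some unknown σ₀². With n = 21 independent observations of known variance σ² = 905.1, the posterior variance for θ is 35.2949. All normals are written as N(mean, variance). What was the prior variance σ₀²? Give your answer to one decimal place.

Posterior precision equals prior precision plus data precision: 1/σ_n² = 1/σ₀² + n/σ².
So 1/σ₀² = 1/35.2949 − 21/905.1 = 0.028333 − 0.023202 = 0.005131.
Hence σ₀² = 1/0.005131 ≈ 194.9.

σ₀² = 194.9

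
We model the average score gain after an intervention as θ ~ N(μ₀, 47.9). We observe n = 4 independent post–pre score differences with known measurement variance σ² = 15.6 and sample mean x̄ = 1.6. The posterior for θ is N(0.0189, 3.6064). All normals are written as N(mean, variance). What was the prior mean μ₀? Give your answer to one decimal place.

With known observation variance, the Normal–Normal posterior has precision τ_n = τ₀ + n/σ² and mean μ_n = (τ₀μ₀ + (n/σ²)x̄)/τ_n.
Here τ₀ = 1/47.9 = 0.020877 and τ_data = 4/15.6 = 0.256410, so τ_n = 0.277287.
Rearranging for μ₀: μ₀ = (μ_n·τ_n − τ_data·x̄)/τ₀ = (0.0189·0.277287 − 0.256410·1.6) / 0.020877 = -0.405015/0.020877 ≈ -19.4.

μ₀ = -19.4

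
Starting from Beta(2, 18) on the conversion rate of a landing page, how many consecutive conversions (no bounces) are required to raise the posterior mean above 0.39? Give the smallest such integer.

k = 10

After k conversions and 0 bounces the posterior is Beta(2+k, 18), with mean (2+k)/(2+18+k).
Set (2+k)/(20+k) > 0.39 and solve: k > (0.39·20 − 2)/(1 − 0.39) = 9.508.
The smallest integer exceeding 9.508 is 10.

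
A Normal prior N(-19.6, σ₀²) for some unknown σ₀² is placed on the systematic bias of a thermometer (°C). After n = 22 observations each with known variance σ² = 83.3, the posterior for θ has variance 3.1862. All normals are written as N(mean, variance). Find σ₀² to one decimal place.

For the Normal–Normal model with known σ², precisions add: τ_n = τ₀ + n/σ².
So 1/σ₀² = 1/3.1862 − 22/83.3 = 0.313853 − 0.264106 = 0.049747.
Hence σ₀² = 1/0.049747 ≈ 20.1.

σ₀² = 20.1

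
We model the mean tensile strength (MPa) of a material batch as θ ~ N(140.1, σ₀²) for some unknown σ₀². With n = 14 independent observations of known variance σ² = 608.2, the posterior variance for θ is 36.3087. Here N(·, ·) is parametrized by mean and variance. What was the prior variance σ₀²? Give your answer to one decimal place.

σ₀² = 221.1

Posterior precision equals prior precision plus data precision: 1/σ_n² = 1/σ₀² + n/σ².
So 1/σ₀² = 1/36.3087 − 14/608.2 = 0.027542 − 0.023019 = 0.004523.
Hence σ₀² = 1/0.004523 ≈ 221.1.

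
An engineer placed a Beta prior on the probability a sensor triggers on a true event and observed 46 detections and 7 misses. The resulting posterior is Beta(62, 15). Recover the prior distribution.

Beta(16, 8)

Beta is conjugate to the binomial likelihood: posterior = Beta(α+s, β+f).
Subtract the data counts: 62−46=16, 15−7=8.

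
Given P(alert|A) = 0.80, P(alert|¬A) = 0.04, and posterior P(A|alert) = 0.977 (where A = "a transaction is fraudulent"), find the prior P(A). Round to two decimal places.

In odds form, posterior odds = prior odds × likelihood ratio, so prior odds = posterior odds ÷ LR.
Posterior odds = 0.977/(1−0.977) = 42.4783. LR = 0.80/0.04 = 20.0000.
Prior odds = 42.4783/20.0000 = 2.1239, so P(A) = 2.1239/(1+2.1239) ≈ 0.68.

P(A) = 0.68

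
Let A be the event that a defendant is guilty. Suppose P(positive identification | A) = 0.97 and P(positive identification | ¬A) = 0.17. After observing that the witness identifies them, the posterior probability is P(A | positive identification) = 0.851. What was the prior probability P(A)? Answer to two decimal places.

Bayes' rule in odds form gives O(A|E) = O(A)·[P(E|A)/P(E|¬A)], hence O(A) = O(A|E)/LR.
Posterior odds = 0.851/(1−0.851) = 5.7114. LR = 0.97/0.17 = 5.7059.
Prior odds = 5.7114/5.7059 = 1.0010, so P(A) = 1.0010/(1+1.0010) ≈ 0.50.

P(A) = 0.50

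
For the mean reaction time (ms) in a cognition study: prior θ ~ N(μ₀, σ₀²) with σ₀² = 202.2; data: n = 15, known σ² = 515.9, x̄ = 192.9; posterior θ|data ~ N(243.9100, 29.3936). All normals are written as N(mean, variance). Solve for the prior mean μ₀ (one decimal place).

μ₀ = 543.8

The posterior mean is a precision-weighted average: μ_n = (τ₀μ₀ + τ_data·x̄)/(τ₀+τ_data), with τ₀=1/σ₀² and τ_data=n/σ².
Here τ₀ = 1/202.2 = 0.004946 and τ_data = 15/515.9 = 0.029075, so τ_n = 0.034021.
Rearranging for μ₀: μ₀ = (μ_n·τ_n − τ_data·x̄)/τ₀ = (243.9100·0.034021 − 0.029075·192.9) / 0.004946 = 2.689495/0.004946 ≈ 543.8.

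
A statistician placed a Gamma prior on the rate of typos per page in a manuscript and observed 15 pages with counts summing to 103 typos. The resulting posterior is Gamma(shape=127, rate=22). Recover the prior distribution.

Gamma(shape=24, rate=7)

A Gamma(α, β) prior (rate parametrization) on a Poisson rate with n observations summing to S gives posterior Gamma(α+S, β+n).
So α = 127 − 103 = 24 and β = 22 − 15 = 7.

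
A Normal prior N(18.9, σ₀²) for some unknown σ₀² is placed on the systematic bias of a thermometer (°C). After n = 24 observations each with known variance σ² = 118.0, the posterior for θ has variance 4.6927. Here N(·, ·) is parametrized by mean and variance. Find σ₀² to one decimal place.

Posterior precision equals prior precision plus data precision: 1/σ_n² = 1/σ₀² + n/σ².
So 1/σ₀² = 1/4.6927 − 24/118.0 = 0.213097 − 0.203390 = 0.009707.
Hence σ₀² = 1/0.009707 ≈ 103.0.

σ₀² = 103.0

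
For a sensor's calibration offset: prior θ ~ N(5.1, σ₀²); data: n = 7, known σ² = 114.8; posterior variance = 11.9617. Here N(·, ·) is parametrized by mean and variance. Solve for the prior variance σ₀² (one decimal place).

σ₀² = 44.2

For the Normal–Normal model with known σ², precisions add: τ_n = τ₀ + n/σ².
So 1/σ₀² = 1/11.9617 − 7/114.8 = 0.083600 − 0.060976 = 0.022624.
Hence σ₀² = 1/0.022624 ≈ 44.2.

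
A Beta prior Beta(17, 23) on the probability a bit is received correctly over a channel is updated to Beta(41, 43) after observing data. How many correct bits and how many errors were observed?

A Beta(a, b) prior with s successes and f failures in binomial data gives a Beta(a+s, b+f) posterior.
So s = 41 − 17 = 24 and f = 43 − 23 = 20.

24 correct bits and 20 errors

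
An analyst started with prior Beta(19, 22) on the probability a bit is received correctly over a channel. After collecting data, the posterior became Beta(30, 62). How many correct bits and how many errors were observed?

11 correct bits and 40 errors

Beta is conjugate to the binomial likelihood: posterior = Beta(α+s, β+f).
So s = 30 − 19 = 11 and f = 62 − 22 = 40.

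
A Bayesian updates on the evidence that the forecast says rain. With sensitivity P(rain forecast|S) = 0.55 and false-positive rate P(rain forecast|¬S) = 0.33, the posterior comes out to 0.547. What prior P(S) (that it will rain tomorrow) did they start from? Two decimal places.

In odds form, posterior odds = prior odds × likelihood ratio, so prior odds = posterior odds ÷ LR.
Posterior odds = 0.547/(1−0.547) = 1.2075. LR = 0.55/0.33 = 1.6667.
Prior odds = 1.2075/1.6667 = 0.7245, so P(S) = 0.7245/(1+0.7245) ≈ 0.42.

P(S) = 0.42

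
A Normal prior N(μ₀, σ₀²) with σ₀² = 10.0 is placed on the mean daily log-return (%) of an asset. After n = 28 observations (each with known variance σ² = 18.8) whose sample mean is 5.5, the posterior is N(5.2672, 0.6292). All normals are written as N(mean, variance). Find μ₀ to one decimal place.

μ₀ = 1.8

The posterior mean is a precision-weighted average: μ_n = (τ₀μ₀ + τ_data·x̄)/(τ₀+τ_data), with τ₀=1/σ₀² and τ_data=n/σ².
Here τ₀ = 1/10.0 = 0.100000 and τ_data = 28/18.8 = 1.489362, so τ_n = 1.589362.
Rearranging for μ₀: μ₀ = (μ_n·τ_n − τ_data·x̄)/τ₀ = (5.2672·1.589362 − 1.489362·5.5) / 0.100000 = 0.179997/0.100000 ≈ 1.8.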